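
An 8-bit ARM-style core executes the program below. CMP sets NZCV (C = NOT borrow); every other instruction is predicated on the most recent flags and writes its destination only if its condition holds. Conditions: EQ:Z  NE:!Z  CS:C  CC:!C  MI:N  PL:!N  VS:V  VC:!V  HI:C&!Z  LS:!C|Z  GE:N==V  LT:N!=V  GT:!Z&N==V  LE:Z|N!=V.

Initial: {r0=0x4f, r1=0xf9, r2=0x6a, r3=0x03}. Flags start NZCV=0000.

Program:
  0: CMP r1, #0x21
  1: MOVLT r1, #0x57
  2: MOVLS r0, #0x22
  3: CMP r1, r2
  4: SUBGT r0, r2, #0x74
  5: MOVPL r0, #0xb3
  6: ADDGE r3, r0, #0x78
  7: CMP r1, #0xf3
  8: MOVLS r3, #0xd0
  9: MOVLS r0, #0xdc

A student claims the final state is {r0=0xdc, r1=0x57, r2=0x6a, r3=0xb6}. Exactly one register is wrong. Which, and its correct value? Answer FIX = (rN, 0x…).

[0] flags=1010 → (cmp)
[1] flags=1010 LT?T → r1=0x57
[2] flags=1010 LS?F → skip
[3] flags=1000 → (cmp)
[4] flags=1000 GT?F → skip
[5] flags=1000 PL?F → skip
[6] flags=1000 GE?F → skip
[7] flags=0000 → (cmp)
[8] flags=0000 LS?T → r3=0xd0
[9] flags=0000 LS?T → r0=0xdc

FIX = (r3, 0xd0)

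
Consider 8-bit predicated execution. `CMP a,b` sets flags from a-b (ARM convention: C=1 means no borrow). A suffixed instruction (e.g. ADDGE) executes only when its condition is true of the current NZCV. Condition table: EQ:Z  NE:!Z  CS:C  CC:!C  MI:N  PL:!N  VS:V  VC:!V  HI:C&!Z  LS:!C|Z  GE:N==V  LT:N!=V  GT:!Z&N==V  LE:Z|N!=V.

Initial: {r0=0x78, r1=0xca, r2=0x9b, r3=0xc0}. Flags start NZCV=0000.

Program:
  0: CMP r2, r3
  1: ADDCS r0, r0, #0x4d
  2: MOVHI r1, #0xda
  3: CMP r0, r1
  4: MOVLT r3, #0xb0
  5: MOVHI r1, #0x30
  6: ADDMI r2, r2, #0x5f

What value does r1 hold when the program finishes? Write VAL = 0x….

0: ✓ CMP  NZCV=1000
1: · ADDCS
2: · MOVHI
3: ✓ CMP  NZCV=1001
4: · MOVLT
5: · MOVHI
6: ✓ ADDMI  r2←0xfa

VAL = 0xca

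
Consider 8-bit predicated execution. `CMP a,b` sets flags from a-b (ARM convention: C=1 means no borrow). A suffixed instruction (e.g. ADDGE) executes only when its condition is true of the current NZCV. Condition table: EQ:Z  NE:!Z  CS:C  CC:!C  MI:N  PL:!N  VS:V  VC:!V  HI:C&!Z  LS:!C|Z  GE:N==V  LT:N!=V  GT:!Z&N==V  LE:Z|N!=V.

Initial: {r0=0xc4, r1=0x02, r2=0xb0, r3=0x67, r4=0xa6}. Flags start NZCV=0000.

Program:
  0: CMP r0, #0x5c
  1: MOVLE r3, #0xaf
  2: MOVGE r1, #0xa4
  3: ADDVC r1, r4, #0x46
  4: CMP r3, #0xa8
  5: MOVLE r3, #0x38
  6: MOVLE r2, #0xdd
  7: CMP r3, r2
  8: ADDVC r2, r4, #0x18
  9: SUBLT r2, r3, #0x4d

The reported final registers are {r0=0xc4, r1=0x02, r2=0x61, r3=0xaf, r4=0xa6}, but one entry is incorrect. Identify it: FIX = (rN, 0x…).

0: ✓ CMP  NZCV=0011
1: ✓ MOVLE  r3←0xaf
2: · MOVGE
3: · ADDVC
4: ✓ CMP  NZCV=0010
5: · MOVLE
6: · MOVLE
7: ✓ CMP  NZCV=1000
8: ✓ ADDVC  r2←0xbe
9: ✓ SUBLT  r2←0x62

FIX = (r2, 0x62)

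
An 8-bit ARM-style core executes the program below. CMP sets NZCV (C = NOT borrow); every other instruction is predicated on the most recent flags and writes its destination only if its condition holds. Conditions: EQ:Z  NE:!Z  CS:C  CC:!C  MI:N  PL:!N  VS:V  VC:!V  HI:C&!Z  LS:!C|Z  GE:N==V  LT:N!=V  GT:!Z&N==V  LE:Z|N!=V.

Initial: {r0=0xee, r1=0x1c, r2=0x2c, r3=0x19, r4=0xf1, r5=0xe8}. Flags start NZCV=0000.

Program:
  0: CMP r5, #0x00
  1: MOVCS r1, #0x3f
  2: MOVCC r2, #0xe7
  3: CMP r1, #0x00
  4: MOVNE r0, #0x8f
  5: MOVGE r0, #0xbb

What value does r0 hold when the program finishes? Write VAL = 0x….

VAL = 0xbb

0: ✓ CMP  NZCV=1010
1: ✓ MOVCS  r1←0x3f
2: · MOVCC
3: ✓ CMP  NZCV=0010
4: ✓ MOVNE  r0←0x8f
5: ✓ MOVGE  r0←0xbb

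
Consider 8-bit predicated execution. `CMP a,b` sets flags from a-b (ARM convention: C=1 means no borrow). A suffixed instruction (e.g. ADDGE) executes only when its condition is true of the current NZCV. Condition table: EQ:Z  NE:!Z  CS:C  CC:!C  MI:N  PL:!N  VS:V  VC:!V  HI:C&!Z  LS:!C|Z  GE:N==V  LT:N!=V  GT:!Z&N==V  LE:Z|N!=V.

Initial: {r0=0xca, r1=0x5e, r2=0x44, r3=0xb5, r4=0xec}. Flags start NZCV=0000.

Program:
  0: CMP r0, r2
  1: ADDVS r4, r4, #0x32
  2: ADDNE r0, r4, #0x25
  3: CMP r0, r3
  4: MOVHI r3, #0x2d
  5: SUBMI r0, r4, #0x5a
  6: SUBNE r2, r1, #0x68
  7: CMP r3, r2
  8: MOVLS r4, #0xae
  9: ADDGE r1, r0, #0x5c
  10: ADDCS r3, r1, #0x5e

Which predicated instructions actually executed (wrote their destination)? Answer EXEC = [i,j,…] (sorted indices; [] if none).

[0] flags=1010 → (cmp)
[1] flags=1010 VS?F → skip
[2] flags=1010 NE?T → r0=0x11
[3] flags=0000 → (cmp)
[4] flags=0000 HI?F → skip
[5] flags=0000 MI?F → skip
[6] flags=0000 NE?T → r2=0xf6
[7] flags=1000 → (cmp)
[8] flags=1000 LS?T → r4=0xae
[9] flags=1000 GE?F → skip
[10] flags=1000 CS?F → skip

EXEC = [2,6,8]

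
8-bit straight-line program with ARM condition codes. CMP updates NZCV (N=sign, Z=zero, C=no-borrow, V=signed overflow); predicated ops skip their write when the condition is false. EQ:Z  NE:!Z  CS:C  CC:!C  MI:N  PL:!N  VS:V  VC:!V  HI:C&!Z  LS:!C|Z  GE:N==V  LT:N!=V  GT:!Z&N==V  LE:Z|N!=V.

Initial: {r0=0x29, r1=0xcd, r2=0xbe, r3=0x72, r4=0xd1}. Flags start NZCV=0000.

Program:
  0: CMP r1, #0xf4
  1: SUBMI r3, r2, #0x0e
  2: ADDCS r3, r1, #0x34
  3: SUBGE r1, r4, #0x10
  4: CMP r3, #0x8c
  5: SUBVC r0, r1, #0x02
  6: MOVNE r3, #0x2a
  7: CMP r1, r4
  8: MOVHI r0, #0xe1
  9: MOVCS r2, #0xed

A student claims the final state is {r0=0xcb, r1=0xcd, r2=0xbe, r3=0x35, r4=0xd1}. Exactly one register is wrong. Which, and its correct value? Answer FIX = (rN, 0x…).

FIX = (r3, 0x2a)

[0] flags=1000 → (cmp)
[1] flags=1000 MI?T → r3=0xb0
[2] flags=1000 CS?F → skip
[3] flags=1000 GE?F → skip
[4] flags=0010 → (cmp)
[5] flags=0010 VC?T → r0=0xcb
[6] flags=0010 NE?T → r3=0x2a
[7] flags=1000 → (cmp)
[8] flags=1000 HI?F → skip
[9] flags=1000 CS?F → skip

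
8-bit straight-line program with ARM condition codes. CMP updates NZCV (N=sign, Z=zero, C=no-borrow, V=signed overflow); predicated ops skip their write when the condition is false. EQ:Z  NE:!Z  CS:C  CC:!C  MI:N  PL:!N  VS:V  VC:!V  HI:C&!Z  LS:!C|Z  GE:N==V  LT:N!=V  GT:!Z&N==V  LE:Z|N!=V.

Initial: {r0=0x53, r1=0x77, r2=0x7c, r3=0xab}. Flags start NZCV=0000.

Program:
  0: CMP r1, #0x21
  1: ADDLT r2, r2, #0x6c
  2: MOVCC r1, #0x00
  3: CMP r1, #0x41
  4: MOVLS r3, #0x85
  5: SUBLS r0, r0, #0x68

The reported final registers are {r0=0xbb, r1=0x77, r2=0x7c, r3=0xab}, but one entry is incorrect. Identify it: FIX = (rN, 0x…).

[0] flags=0010 → (cmp)
[1] flags=0010 LT?F → skip
[2] flags=0010 CC?F → skip
[3] flags=0010 → (cmp)
[4] flags=0010 LS?F → skip
[5] flags=0010 LS?F → skip

FIX = (r0, 0x53)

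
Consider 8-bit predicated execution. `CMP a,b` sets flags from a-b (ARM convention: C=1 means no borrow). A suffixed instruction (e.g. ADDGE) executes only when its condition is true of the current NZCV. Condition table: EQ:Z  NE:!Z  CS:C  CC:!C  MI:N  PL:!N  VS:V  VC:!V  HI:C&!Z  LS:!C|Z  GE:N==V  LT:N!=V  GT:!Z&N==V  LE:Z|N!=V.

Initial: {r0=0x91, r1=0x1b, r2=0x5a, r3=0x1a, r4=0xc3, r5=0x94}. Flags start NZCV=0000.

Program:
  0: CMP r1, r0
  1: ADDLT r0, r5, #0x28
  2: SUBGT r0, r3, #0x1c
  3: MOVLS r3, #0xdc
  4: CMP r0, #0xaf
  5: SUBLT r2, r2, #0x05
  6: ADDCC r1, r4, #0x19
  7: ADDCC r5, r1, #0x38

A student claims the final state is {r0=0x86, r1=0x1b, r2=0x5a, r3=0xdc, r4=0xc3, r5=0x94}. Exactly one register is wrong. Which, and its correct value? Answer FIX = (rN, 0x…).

0: ✓ CMP  NZCV=1001
1: · ADDLT
2: ✓ SUBGT  r0←0xfe
3: ✓ MOVLS  r3←0xdc
4: ✓ CMP  NZCV=0010
5: · SUBLT
6: · ADDCC
7: · ADDCC

FIX = (r0, 0xfe)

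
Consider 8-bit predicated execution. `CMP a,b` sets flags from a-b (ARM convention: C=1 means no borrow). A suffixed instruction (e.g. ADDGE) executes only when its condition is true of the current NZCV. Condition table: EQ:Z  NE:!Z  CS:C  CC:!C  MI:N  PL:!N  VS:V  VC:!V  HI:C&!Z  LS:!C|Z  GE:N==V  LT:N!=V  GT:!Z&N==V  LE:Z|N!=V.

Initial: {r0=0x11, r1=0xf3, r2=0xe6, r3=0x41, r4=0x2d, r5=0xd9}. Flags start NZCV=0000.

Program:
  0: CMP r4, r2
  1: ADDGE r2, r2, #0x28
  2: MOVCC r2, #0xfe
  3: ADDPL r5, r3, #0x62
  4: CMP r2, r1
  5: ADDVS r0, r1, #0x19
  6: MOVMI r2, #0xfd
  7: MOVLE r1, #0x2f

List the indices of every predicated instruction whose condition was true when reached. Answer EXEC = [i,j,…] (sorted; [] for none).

EXEC = [1,2,3]

[0] flags=0000 → (cmp)
[1] flags=0000 GE?T → r2=0x0e
[2] flags=0000 CC?T → r2=0xfe
[3] flags=0000 PL?T → r5=0xa3
[4] flags=0010 → (cmp)
[5] flags=0010 VS?F → skip
[6] flags=0010 MI?F → skip
[7] flags=0010 LE?F → skip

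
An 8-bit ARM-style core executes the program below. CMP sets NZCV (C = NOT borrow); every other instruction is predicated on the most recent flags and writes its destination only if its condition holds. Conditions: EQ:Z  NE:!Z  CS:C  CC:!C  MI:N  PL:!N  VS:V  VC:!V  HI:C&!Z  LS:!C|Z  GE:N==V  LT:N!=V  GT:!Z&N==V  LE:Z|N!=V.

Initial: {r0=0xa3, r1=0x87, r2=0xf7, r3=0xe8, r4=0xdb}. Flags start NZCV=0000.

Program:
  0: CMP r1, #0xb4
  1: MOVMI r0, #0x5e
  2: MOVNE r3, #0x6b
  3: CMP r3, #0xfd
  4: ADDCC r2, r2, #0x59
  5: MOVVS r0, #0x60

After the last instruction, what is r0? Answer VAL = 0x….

VAL = 0x5e

[0] flags=1000 → (cmp)
[1] flags=1000 MI?T → r0=0x5e
[2] flags=1000 NE?T → r3=0x6b
[3] flags=0000 → (cmp)
[4] flags=0000 CC?T → r2=0x50
[5] flags=0000 VS?F → skip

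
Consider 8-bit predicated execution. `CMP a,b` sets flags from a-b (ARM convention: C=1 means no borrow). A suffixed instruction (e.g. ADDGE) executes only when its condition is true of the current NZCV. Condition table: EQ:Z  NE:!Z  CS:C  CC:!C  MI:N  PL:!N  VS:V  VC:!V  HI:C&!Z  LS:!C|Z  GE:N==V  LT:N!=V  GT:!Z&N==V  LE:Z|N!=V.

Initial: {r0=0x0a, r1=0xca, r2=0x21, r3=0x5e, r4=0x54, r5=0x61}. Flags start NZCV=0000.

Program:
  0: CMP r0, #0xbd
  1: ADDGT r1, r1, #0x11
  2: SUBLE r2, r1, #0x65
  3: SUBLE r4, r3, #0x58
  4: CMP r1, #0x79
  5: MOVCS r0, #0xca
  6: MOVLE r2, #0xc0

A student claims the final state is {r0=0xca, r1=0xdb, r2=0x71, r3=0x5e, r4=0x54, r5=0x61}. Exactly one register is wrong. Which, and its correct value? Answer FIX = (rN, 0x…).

FIX = (r2, 0xc0)

0: ✓ CMP  NZCV=0000
1: ✓ ADDGT  r1←0xdb
2: · SUBLE
3: · SUBLE
4: ✓ CMP  NZCV=0011
5: ✓ MOVCS  r0←0xca
6: ✓ MOVLE  r2←0xc0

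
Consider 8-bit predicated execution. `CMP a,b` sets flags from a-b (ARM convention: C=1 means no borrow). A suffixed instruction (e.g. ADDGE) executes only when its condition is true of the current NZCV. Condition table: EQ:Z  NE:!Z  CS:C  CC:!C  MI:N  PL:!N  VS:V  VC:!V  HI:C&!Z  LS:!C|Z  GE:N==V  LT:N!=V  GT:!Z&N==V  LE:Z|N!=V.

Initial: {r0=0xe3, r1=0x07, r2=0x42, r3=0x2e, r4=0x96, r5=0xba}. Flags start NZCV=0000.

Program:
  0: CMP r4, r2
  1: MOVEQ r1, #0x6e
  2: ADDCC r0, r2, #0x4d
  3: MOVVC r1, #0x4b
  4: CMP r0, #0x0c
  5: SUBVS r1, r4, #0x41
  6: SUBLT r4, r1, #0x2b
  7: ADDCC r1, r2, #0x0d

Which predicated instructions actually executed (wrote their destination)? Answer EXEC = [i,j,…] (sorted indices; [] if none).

EXEC = [6]

0: ✓ CMP  NZCV=0011
1: · MOVEQ
2: · ADDCC
3: · MOVVC
4: ✓ CMP  NZCV=1010
5: · SUBVS
6: ✓ SUBLT  r4←0xdc
7: · ADDCC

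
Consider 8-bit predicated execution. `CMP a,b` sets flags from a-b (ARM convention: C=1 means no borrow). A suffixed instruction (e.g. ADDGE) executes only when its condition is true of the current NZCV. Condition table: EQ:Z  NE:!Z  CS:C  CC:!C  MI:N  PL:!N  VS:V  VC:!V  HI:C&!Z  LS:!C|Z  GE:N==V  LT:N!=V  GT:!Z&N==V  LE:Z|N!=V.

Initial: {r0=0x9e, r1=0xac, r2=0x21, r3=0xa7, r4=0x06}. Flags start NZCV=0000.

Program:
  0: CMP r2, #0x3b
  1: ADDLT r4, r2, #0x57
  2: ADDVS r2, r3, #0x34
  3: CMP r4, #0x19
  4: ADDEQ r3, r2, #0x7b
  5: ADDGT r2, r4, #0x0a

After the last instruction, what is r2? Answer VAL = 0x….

0: ✓ CMP  NZCV=1000
1: ✓ ADDLT  r4←0x78
2: · ADDVS
3: ✓ CMP  NZCV=0010
4: · ADDEQ
5: ✓ ADDGT  r2←0x82

VAL = 0x82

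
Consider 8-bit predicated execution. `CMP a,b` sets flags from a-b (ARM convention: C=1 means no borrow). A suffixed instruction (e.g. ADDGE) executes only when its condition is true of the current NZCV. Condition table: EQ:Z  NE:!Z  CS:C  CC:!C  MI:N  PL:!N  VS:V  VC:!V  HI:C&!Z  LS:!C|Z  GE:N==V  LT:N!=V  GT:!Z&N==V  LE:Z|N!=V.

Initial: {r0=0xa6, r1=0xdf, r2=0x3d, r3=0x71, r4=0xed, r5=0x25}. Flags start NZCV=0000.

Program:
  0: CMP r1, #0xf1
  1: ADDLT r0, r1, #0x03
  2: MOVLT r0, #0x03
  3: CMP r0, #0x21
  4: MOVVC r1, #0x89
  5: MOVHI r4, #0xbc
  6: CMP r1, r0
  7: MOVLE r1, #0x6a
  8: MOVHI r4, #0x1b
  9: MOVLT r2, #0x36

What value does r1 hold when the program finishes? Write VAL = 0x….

VAL = 0x6a

[0] flags=1000 → (cmp)
[1] flags=1000 LT?T → r0=0xe2
[2] flags=1000 LT?T → r0=0x03
[3] flags=1000 → (cmp)
[4] flags=1000 VC?T → r1=0x89
[5] flags=1000 HI?F → skip
[6] flags=1010 → (cmp)
[7] flags=1010 LE?T → r1=0x6a
[8] flags=1010 HI?T → r4=0x1b
[9] flags=1010 LT?T → r2=0x36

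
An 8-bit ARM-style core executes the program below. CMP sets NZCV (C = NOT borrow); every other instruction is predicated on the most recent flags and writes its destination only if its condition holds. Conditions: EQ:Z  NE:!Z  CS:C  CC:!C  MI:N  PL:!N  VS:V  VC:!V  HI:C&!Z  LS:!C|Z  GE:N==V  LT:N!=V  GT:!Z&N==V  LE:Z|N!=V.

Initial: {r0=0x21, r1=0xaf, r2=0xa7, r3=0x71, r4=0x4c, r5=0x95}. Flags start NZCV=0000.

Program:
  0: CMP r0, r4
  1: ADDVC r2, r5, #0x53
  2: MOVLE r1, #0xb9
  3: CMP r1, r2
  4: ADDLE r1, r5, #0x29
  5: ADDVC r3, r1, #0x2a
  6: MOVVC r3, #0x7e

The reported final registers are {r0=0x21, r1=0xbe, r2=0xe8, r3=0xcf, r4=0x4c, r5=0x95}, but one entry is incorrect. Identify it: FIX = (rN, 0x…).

[0] flags=1000 → (cmp)
[1] flags=1000 VC?T → r2=0xe8
[2] flags=1000 LE?T → r1=0xb9
[3] flags=1000 → (cmp)
[4] flags=1000 LE?T → r1=0xbe
[5] flags=1000 VC?T → r3=0xe8
[6] flags=1000 VC?T → r3=0x7e

FIX = (r3, 0x7e)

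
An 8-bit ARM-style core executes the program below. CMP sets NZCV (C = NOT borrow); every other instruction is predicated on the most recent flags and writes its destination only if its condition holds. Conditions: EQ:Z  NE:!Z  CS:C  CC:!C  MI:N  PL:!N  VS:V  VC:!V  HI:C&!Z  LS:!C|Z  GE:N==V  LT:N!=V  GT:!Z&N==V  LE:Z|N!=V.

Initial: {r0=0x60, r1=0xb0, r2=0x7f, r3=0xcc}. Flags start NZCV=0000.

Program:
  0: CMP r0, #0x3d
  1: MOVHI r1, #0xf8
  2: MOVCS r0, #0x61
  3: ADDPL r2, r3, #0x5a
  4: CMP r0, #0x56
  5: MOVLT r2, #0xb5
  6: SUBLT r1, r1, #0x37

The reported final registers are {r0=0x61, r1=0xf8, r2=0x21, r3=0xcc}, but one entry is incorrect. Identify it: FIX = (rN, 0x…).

[0] flags=0010 → (cmp)
[1] flags=0010 HI?T → r1=0xf8
[2] flags=0010 CS?T → r0=0x61
[3] flags=0010 PL?T → r2=0x26
[4] flags=0010 → (cmp)
[5] flags=0010 LT?F → skip
[6] flags=0010 LT?F → skip

FIX = (r2, 0x26)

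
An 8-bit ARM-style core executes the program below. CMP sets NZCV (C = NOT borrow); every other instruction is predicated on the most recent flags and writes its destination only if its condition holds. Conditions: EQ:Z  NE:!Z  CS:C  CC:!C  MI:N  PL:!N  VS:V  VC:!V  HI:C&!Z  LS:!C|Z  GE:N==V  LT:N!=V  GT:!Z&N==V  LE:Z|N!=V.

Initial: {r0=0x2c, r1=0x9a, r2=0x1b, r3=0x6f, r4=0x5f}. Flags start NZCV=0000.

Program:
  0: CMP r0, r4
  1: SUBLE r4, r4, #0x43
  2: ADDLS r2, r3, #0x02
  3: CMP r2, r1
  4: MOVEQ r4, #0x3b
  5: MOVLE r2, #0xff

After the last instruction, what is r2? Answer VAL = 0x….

[0] flags=1000 → (cmp)
[1] flags=1000 LE?T → r4=0x1c
[2] flags=1000 LS?T → r2=0x71
[3] flags=1001 → (cmp)
[4] flags=1001 EQ?F → skip
[5] flags=1001 LE?F → skip

VAL = 0x71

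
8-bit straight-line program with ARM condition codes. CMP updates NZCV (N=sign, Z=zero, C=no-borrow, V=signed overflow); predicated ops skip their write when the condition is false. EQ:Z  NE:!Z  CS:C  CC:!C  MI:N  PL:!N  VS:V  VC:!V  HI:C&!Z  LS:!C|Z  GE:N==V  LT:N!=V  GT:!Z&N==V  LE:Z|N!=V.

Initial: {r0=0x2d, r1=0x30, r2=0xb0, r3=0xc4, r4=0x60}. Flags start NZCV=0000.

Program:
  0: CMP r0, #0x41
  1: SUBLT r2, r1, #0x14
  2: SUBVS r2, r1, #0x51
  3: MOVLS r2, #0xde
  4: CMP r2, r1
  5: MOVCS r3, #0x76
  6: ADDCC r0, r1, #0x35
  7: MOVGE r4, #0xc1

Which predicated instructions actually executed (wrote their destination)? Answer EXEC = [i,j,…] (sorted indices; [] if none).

0: ✓ CMP  NZCV=1000
1: ✓ SUBLT  r2←0x1c
2: · SUBVS
3: ✓ MOVLS  r2←0xde
4: ✓ CMP  NZCV=1010
5: ✓ MOVCS  r3←0x76
6: · ADDCC
7: · MOVGE

EXEC = [1,3,5]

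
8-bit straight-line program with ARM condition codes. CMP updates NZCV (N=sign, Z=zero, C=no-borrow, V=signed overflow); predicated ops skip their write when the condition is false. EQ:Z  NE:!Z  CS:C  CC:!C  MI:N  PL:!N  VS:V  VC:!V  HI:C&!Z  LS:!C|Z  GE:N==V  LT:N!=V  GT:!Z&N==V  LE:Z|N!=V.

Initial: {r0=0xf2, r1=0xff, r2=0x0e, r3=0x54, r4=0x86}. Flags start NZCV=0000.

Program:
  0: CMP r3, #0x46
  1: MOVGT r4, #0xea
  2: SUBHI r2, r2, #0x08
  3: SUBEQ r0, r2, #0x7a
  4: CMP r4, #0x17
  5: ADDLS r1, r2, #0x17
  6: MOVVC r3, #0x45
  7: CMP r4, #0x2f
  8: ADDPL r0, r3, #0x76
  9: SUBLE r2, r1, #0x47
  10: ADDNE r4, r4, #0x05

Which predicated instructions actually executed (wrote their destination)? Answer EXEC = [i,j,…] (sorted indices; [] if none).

EXEC = [1,2,6,9,10]

[0] flags=0010 → (cmp)
[1] flags=0010 GT?T → r4=0xea
[2] flags=0010 HI?T → r2=0x06
[3] flags=0010 EQ?F → skip
[4] flags=1010 → (cmp)
[5] flags=1010 LS?F → skip
[6] flags=1010 VC?T → r3=0x45
[7] flags=1010 → (cmp)
[8] flags=1010 PL?F → skip
[9] flags=1010 LE?T → r2=0xb8
[10] flags=1010 NE?T → r4=0xef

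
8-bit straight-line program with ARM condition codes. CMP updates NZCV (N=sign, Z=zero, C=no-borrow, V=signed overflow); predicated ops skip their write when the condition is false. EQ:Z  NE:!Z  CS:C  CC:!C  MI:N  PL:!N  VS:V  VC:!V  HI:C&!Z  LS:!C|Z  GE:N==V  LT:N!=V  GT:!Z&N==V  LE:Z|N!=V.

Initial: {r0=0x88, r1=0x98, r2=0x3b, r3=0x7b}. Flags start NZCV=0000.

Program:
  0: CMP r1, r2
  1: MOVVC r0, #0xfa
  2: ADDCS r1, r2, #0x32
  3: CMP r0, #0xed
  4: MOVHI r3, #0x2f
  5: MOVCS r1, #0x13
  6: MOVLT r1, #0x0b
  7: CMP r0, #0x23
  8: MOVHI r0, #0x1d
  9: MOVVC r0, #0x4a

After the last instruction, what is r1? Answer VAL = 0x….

VAL = 0x0b

0: ✓ CMP  NZCV=0011
1: · MOVVC
2: ✓ ADDCS  r1←0x6d
3: ✓ CMP  NZCV=1000
4: · MOVHI
5: · MOVCS
6: ✓ MOVLT  r1←0x0b
7: ✓ CMP  NZCV=0011
8: ✓ MOVHI  r0←0x1d
9: · MOVVC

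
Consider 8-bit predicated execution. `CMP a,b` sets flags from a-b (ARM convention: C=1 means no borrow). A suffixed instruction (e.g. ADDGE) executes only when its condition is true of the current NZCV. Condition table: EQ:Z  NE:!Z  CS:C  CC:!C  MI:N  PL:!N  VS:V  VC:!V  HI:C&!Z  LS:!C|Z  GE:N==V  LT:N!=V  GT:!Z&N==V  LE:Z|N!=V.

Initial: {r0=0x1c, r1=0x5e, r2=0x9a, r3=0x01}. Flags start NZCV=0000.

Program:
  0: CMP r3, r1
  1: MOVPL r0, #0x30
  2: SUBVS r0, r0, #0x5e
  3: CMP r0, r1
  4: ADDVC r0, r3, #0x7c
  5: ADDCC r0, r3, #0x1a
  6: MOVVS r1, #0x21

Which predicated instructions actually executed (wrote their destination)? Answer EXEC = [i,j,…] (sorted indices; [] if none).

0: ✓ CMP  NZCV=1000
1: · MOVPL
2: · SUBVS
3: ✓ CMP  NZCV=1000
4: ✓ ADDVC  r0←0x7d
5: ✓ ADDCC  r0←0x1b
6: · MOVVS

EXEC = [4,5]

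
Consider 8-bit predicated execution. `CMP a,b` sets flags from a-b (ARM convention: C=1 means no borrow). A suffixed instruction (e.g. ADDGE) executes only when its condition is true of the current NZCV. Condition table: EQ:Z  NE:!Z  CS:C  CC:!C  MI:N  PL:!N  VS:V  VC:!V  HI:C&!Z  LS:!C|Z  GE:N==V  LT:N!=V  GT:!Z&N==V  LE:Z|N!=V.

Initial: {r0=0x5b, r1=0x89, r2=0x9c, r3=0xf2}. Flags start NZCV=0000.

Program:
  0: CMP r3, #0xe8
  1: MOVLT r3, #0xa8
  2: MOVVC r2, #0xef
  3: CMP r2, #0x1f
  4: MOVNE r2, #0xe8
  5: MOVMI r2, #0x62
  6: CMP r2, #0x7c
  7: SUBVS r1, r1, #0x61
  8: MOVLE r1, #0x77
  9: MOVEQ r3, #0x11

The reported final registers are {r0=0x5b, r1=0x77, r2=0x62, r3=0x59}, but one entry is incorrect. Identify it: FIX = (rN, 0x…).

0: ✓ CMP  NZCV=0010
1: · MOVLT
2: ✓ MOVVC  r2←0xef
3: ✓ CMP  NZCV=1010
4: ✓ MOVNE  r2←0xe8
5: ✓ MOVMI  r2←0x62
6: ✓ CMP  NZCV=1000
7: · SUBVS
8: ✓ MOVLE  r1←0x77
9: · MOVEQ

FIX = (r3, 0xf2)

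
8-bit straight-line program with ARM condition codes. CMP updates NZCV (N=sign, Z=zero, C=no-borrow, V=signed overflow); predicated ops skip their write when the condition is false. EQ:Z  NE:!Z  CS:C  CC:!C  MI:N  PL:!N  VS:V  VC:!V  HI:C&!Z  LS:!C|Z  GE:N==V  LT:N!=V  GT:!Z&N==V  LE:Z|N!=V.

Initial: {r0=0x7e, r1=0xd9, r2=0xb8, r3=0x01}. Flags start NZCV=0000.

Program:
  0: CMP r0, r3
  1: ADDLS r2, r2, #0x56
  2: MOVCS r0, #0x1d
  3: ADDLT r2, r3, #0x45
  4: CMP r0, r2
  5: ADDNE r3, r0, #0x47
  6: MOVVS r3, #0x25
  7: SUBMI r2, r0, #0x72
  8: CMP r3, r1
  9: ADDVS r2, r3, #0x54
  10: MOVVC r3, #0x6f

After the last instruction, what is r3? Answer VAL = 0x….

0: ✓ CMP  NZCV=0010
1: · ADDLS
2: ✓ MOVCS  r0←0x1d
3: · ADDLT
4: ✓ CMP  NZCV=0000
5: ✓ ADDNE  r3←0x64
6: · MOVVS
7: · SUBMI
8: ✓ CMP  NZCV=1001
9: ✓ ADDVS  r2←0xb8
10: · MOVVC

VAL = 0x64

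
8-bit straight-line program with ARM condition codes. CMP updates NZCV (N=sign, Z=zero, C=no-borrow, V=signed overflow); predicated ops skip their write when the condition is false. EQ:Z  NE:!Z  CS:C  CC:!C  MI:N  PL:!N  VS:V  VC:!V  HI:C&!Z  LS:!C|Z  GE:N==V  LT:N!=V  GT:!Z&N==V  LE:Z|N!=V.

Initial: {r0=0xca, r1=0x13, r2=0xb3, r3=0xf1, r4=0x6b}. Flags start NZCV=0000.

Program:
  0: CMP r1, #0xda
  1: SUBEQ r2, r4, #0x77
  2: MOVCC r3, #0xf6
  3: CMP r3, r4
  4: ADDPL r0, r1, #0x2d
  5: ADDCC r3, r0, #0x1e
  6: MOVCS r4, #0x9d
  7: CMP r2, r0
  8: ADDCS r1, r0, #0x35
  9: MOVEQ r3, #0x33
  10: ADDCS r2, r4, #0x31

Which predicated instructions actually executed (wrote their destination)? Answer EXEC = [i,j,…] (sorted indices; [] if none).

0: ✓ CMP  NZCV=0000
1: · SUBEQ
2: ✓ MOVCC  r3←0xf6
3: ✓ CMP  NZCV=1010
4: · ADDPL
5: · ADDCC
6: ✓ MOVCS  r4←0x9d
7: ✓ CMP  NZCV=1000
8: · ADDCS
9: · MOVEQ
10: · ADDCS

EXEC = [2,6]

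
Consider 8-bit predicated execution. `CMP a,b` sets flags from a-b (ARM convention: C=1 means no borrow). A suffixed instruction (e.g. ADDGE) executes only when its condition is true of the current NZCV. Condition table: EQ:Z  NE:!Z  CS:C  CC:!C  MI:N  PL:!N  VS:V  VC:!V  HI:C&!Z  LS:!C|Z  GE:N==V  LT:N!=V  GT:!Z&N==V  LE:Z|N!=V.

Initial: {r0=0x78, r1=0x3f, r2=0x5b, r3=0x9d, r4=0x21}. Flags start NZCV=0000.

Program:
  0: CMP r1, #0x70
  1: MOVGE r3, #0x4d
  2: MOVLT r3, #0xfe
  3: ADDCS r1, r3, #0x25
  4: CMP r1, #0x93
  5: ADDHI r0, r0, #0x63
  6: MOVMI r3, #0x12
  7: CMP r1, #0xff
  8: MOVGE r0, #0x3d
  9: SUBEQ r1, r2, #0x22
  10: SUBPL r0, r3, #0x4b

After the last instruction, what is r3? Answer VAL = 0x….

VAL = 0x12

[0] flags=1000 → (cmp)
[1] flags=1000 GE?F → skip
[2] flags=1000 LT?T → r3=0xfe
[3] flags=1000 CS?F → skip
[4] flags=1001 → (cmp)
[5] flags=1001 HI?F → skip
[6] flags=1001 MI?T → r3=0x12
[7] flags=0000 → (cmp)
[8] flags=0000 GE?T → r0=0x3d
[9] flags=0000 EQ?F → skip
[10] flags=0000 PL?T → r0=0xc7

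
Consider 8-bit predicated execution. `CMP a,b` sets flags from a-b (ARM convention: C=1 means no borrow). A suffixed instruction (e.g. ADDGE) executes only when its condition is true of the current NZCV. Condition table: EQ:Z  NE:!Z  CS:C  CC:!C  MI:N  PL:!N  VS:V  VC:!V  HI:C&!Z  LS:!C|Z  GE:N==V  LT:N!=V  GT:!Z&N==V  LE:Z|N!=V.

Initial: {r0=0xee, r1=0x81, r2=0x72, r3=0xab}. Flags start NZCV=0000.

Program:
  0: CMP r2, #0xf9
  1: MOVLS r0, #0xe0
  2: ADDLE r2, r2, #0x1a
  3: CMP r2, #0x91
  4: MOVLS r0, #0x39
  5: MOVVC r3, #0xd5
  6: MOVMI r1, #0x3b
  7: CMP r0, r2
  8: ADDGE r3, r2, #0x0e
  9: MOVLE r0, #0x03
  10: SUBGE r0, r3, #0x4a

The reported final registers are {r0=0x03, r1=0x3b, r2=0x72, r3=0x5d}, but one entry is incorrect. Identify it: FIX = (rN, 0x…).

0: ✓ CMP  NZCV=0000
1: ✓ MOVLS  r0←0xe0
2: · ADDLE
3: ✓ CMP  NZCV=1001
4: ✓ MOVLS  r0←0x39
5: · MOVVC
6: ✓ MOVMI  r1←0x3b
7: ✓ CMP  NZCV=1000
8: · ADDGE
9: ✓ MOVLE  r0←0x03
10: · SUBGE

FIX = (r3, 0xab)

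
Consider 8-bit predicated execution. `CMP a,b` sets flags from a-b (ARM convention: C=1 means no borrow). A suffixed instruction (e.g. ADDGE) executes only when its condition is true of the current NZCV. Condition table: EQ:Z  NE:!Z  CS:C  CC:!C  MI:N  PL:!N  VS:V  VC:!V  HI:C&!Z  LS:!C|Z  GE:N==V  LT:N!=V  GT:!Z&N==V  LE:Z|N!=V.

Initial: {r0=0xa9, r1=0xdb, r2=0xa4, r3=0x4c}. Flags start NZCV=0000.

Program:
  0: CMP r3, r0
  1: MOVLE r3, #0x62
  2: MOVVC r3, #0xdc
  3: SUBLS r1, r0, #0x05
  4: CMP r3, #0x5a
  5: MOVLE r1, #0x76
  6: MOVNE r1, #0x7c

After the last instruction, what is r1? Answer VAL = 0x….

VAL = 0x7c

0: ✓ CMP  NZCV=1001
1: · MOVLE
2: · MOVVC
3: ✓ SUBLS  r1←0xa4
4: ✓ CMP  NZCV=1000
5: ✓ MOVLE  r1←0x76
6: ✓ MOVNE  r1←0x7c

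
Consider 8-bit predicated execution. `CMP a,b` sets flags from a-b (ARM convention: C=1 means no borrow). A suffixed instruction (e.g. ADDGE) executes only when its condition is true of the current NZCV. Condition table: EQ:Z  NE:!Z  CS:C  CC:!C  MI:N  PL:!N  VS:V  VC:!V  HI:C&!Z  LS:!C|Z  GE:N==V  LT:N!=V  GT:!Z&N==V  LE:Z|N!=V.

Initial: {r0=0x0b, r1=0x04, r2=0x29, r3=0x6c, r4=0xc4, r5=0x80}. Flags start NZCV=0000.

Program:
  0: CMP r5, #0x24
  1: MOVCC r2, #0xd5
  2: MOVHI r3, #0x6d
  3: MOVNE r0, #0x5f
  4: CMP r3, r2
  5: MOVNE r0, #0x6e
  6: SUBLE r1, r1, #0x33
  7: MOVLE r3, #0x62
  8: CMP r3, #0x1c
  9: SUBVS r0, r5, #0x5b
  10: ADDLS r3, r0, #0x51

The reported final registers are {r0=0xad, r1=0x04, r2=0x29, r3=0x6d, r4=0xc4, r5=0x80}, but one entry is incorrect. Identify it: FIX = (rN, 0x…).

0: ✓ CMP  NZCV=0011
1: · MOVCC
2: ✓ MOVHI  r3←0x6d
3: ✓ MOVNE  r0←0x5f
4: ✓ CMP  NZCV=0010
5: ✓ MOVNE  r0←0x6e
6: · SUBLE
7: · MOVLE
8: ✓ CMP  NZCV=0010
9: · SUBVS
10: · ADDLS

FIX = (r0, 0x6e)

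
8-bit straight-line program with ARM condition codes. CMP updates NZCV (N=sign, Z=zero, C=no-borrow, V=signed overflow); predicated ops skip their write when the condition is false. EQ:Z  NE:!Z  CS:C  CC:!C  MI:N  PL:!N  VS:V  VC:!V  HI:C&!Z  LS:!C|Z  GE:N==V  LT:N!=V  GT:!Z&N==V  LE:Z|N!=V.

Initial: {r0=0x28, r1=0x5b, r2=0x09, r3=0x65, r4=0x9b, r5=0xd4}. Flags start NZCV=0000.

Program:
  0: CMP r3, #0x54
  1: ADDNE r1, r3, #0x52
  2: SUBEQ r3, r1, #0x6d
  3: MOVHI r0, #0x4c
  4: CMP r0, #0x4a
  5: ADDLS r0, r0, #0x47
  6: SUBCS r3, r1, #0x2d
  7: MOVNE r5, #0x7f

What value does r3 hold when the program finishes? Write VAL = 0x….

0: ✓ CMP  NZCV=0010
1: ✓ ADDNE  r1←0xb7
2: · SUBEQ
3: ✓ MOVHI  r0←0x4c
4: ✓ CMP  NZCV=0010
5: · ADDLS
6: ✓ SUBCS  r3←0x8a
7: ✓ MOVNE  r5←0x7f

VAL = 0x8a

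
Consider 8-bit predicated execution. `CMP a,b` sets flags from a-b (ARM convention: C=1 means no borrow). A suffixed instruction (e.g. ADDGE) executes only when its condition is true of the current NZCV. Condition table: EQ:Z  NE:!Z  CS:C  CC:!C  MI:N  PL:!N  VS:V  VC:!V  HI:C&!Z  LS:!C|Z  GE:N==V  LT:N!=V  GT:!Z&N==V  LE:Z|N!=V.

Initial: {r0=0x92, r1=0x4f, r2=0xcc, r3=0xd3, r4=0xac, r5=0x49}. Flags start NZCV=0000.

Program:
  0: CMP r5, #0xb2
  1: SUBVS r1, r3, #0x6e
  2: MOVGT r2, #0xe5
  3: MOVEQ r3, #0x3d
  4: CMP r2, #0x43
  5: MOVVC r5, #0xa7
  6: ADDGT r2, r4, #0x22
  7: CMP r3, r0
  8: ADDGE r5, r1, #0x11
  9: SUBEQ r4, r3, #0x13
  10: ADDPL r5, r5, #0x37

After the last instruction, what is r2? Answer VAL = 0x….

[0] flags=1001 → (cmp)
[1] flags=1001 VS?T → r1=0x65
[2] flags=1001 GT?T → r2=0xe5
[3] flags=1001 EQ?F → skip
[4] flags=1010 → (cmp)
[5] flags=1010 VC?T → r5=0xa7
[6] flags=1010 GT?F → skip
[7] flags=0010 → (cmp)
[8] flags=0010 GE?T → r5=0x76
[9] flags=0010 EQ?F → skip
[10] flags=0010 PL?T → r5=0xad

VAL = 0xe5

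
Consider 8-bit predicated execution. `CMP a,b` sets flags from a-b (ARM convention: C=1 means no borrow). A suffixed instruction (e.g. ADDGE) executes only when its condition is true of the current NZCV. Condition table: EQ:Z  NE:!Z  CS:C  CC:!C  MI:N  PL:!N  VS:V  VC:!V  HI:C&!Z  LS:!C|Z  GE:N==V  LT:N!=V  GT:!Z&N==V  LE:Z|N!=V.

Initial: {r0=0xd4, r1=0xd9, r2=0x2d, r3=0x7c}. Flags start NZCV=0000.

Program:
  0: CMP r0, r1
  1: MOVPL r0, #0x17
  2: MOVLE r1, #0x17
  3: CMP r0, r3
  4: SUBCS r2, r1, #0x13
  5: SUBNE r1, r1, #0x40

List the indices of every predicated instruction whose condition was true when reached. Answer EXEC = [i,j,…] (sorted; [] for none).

EXEC = [2,4,5]

0: ✓ CMP  NZCV=1000
1: · MOVPL
2: ✓ MOVLE  r1←0x17
3: ✓ CMP  NZCV=0011
4: ✓ SUBCS  r2←0x04
5: ✓ SUBNE  r1←0xd7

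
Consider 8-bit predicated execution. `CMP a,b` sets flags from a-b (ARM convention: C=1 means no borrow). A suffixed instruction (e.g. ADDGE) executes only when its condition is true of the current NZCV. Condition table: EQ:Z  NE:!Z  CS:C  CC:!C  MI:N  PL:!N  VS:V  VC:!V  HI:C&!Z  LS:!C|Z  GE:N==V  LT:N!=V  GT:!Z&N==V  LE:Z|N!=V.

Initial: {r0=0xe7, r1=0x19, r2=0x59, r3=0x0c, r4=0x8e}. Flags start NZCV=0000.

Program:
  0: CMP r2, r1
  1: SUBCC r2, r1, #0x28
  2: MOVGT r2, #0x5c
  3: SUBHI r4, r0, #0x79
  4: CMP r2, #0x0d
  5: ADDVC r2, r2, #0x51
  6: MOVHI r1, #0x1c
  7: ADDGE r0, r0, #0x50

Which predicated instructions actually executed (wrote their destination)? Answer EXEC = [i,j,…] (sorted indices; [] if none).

EXEC = [2,3,5,6,7]

0: ✓ CMP  NZCV=0010
1: · SUBCC
2: ✓ MOVGT  r2←0x5c
3: ✓ SUBHI  r4←0x6e
4: ✓ CMP  NZCV=0010
5: ✓ ADDVC  r2←0xad
6: ✓ MOVHI  r1←0x1c
7: ✓ ADDGE  r0←0x37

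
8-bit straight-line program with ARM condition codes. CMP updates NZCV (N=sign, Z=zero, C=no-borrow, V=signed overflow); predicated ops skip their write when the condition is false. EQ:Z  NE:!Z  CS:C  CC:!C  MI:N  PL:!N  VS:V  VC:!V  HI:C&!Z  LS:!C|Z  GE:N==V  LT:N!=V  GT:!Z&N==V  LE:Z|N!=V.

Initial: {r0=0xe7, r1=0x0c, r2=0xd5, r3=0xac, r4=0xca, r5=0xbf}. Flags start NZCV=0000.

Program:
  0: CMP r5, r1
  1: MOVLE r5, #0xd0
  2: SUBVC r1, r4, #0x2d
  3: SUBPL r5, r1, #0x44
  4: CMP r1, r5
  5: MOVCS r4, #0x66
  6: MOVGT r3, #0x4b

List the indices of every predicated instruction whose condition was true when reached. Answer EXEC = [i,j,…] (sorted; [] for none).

EXEC = [1,2]

[0] flags=1010 → (cmp)
[1] flags=1010 LE?T → r5=0xd0
[2] flags=1010 VC?T → r1=0x9d
[3] flags=1010 PL?F → skip
[4] flags=1000 → (cmp)
[5] flags=1000 CS?F → skip
[6] flags=1000 GT?F → skip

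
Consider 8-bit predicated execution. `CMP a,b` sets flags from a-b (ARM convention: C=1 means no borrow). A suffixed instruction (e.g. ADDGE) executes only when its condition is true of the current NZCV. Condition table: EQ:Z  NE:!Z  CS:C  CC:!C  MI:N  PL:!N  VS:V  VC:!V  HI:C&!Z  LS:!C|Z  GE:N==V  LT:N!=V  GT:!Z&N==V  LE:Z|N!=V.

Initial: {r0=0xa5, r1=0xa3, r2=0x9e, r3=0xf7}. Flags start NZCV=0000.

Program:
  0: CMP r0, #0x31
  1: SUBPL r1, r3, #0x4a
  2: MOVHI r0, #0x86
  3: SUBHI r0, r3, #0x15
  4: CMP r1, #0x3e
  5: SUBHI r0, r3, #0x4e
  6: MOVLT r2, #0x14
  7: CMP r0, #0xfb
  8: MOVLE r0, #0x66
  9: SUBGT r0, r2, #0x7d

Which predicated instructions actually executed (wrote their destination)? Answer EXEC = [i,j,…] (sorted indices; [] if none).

0: ✓ CMP  NZCV=0011
1: ✓ SUBPL  r1←0xad
2: ✓ MOVHI  r0←0x86
3: ✓ SUBHI  r0←0xe2
4: ✓ CMP  NZCV=0011
5: ✓ SUBHI  r0←0xa9
6: ✓ MOVLT  r2←0x14
7: ✓ CMP  NZCV=1000
8: ✓ MOVLE  r0←0x66
9: · SUBGT

EXEC = [1,2,3,5,6,8]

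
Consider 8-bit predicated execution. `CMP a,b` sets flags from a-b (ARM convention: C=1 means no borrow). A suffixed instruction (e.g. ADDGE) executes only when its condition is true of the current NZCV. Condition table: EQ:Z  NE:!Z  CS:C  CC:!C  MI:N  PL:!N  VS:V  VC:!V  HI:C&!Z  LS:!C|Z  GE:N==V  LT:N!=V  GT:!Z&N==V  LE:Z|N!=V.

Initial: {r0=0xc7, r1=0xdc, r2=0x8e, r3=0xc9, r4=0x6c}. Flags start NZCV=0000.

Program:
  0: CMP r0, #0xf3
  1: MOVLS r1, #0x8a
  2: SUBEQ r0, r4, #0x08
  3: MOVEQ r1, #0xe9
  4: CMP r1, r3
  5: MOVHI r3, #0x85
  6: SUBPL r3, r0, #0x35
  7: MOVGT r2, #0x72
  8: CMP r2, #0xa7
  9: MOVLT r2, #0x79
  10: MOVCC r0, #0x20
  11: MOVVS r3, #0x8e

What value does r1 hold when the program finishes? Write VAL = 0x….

VAL = 0x8a

[0] flags=1000 → (cmp)
[1] flags=1000 LS?T → r1=0x8a
[2] flags=1000 EQ?F → skip
[3] flags=1000 EQ?F → skip
[4] flags=1000 → (cmp)
[5] flags=1000 HI?F → skip
[6] flags=1000 PL?F → skip
[7] flags=1000 GT?F → skip
[8] flags=1000 → (cmp)
[9] flags=1000 LT?T → r2=0x79
[10] flags=1000 CC?T → r0=0x20
[11] flags=1000 VS?F → skip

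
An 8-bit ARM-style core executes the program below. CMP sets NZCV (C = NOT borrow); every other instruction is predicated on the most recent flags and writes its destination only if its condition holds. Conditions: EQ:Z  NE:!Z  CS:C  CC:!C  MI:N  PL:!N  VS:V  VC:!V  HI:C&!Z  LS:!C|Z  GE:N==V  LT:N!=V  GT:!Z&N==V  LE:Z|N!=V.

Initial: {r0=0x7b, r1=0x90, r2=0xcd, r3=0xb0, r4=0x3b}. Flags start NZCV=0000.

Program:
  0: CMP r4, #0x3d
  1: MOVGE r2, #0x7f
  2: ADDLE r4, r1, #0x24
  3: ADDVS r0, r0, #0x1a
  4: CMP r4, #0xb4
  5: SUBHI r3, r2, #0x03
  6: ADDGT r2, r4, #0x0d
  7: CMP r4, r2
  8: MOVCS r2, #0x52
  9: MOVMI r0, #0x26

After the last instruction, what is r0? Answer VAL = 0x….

VAL = 0x26

[0] flags=1000 → (cmp)
[1] flags=1000 GE?F → skip
[2] flags=1000 LE?T → r4=0xb4
[3] flags=1000 VS?F → skip
[4] flags=0110 → (cmp)
[5] flags=0110 HI?F → skip
[6] flags=0110 GT?F → skip
[7] flags=1000 → (cmp)
[8] flags=1000 CS?F → skip
[9] flags=1000 MI?T → r0=0x26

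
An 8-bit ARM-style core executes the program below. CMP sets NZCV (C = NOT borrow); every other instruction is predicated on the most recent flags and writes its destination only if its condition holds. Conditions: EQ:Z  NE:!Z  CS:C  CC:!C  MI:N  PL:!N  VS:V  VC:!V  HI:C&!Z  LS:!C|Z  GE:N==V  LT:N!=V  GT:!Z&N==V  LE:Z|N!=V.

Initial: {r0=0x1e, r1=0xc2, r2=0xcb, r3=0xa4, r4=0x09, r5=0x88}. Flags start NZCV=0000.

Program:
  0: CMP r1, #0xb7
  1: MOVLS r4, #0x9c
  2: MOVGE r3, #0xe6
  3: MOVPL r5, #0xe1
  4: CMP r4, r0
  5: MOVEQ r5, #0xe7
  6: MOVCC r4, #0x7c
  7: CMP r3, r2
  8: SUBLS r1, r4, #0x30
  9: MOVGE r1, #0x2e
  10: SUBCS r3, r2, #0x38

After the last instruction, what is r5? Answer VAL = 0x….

VAL = 0xe1

[0] flags=0010 → (cmp)
[1] flags=0010 LS?F → skip
[2] flags=0010 GE?T → r3=0xe6
[3] flags=0010 PL?T → r5=0xe1
[4] flags=1000 → (cmp)
[5] flags=1000 EQ?F → skip
[6] flags=1000 CC?T → r4=0x7c
[7] flags=0010 → (cmp)
[8] flags=0010 LS?F → skip
[9] flags=0010 GE?T → r1=0x2e
[10] flags=0010 CS?T → r3=0x93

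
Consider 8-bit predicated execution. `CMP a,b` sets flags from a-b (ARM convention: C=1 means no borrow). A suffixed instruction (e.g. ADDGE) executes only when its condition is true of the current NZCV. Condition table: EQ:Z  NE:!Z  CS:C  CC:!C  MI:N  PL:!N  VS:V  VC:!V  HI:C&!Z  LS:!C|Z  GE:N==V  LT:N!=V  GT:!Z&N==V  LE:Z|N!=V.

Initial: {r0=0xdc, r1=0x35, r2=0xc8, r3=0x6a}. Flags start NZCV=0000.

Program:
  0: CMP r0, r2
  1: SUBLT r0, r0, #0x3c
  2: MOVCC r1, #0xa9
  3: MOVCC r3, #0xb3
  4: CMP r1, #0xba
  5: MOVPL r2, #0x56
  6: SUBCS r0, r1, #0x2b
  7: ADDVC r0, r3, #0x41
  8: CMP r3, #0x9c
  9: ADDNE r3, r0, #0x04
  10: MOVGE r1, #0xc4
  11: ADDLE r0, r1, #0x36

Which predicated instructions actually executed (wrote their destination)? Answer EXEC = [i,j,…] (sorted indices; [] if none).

0: ✓ CMP  NZCV=0010
1: · SUBLT
2: · MOVCC
3: · MOVCC
4: ✓ CMP  NZCV=0000
5: ✓ MOVPL  r2←0x56
6: · SUBCS
7: ✓ ADDVC  r0←0xab
8: ✓ CMP  NZCV=1001
9: ✓ ADDNE  r3←0xaf
10: ✓ MOVGE  r1←0xc4
11: · ADDLE

EXEC = [5,7,9,10]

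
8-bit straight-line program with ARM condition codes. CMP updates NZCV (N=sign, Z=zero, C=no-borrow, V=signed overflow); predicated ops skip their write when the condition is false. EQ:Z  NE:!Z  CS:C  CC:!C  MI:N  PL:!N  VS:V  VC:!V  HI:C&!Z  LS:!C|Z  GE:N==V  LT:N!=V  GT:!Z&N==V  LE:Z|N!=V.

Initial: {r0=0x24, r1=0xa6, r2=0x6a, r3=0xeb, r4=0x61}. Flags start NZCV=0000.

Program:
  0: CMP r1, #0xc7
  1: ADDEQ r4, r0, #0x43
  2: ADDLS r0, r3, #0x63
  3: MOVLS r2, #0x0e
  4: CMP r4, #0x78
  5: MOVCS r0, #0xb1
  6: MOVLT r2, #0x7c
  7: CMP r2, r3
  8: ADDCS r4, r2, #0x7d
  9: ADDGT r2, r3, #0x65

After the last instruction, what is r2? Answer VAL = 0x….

[0] flags=1000 → (cmp)
[1] flags=1000 EQ?F → skip
[2] flags=1000 LS?T → r0=0x4e
[3] flags=1000 LS?T → r2=0x0e
[4] flags=1000 → (cmp)
[5] flags=1000 CS?F → skip
[6] flags=1000 LT?T → r2=0x7c
[7] flags=1001 → (cmp)
[8] flags=1001 CS?F → skip
[9] flags=1001 GT?T → r2=0x50

VAL = 0x50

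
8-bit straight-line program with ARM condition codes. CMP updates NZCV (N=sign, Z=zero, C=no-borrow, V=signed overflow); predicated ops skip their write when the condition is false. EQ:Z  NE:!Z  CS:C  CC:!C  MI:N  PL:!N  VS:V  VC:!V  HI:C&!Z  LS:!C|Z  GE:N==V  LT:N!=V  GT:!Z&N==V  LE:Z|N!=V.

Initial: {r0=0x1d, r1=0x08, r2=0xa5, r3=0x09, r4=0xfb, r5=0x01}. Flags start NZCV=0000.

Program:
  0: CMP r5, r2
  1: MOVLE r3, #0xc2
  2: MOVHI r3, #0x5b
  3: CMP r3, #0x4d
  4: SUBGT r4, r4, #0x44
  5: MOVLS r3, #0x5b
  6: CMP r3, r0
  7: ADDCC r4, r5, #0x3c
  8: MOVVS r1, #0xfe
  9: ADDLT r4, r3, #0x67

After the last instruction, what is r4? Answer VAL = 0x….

[0] flags=0000 → (cmp)
[1] flags=0000 LE?F → skip
[2] flags=0000 HI?F → skip
[3] flags=1000 → (cmp)
[4] flags=1000 GT?F → skip
[5] flags=1000 LS?T → r3=0x5b
[6] flags=0010 → (cmp)
[7] flags=0010 CC?F → skip
[8] flags=0010 VS?F → skip
[9] flags=0010 LT?F → skip

VAL = 0xfb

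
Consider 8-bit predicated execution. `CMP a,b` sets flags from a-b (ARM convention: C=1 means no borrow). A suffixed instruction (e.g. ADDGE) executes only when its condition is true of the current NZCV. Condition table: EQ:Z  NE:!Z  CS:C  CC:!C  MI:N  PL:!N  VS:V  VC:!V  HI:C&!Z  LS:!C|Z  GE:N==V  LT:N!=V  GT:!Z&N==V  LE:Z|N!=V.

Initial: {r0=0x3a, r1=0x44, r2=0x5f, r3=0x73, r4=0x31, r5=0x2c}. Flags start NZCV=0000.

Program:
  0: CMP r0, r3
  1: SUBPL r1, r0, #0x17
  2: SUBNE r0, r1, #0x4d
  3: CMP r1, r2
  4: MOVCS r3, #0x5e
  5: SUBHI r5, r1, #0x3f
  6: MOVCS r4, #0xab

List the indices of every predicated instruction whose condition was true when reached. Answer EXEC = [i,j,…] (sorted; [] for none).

EXEC = [2]

[0] flags=1000 → (cmp)
[1] flags=1000 PL?F → skip
[2] flags=1000 NE?T → r0=0xf7
[3] flags=1000 → (cmp)
[4] flags=1000 CS?F → skip
[5] flags=1000 HI?F → skip
[6] flags=1000 CS?F → skip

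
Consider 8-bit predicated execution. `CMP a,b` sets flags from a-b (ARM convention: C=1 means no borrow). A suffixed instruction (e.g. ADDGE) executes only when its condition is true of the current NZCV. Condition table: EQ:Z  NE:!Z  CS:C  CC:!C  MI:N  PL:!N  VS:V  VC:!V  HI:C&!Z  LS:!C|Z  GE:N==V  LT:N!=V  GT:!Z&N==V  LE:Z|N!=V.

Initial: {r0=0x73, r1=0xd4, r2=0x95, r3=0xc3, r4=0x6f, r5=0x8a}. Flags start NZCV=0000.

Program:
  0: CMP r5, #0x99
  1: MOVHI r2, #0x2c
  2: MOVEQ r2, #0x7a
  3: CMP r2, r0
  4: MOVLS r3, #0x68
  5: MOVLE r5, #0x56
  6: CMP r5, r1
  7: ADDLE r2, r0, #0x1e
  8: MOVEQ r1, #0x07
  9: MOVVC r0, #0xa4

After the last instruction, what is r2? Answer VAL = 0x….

0: ✓ CMP  NZCV=1000
1: · MOVHI
2: · MOVEQ
3: ✓ CMP  NZCV=0011
4: · MOVLS
5: ✓ MOVLE  r5←0x56
6: ✓ CMP  NZCV=1001
7: · ADDLE
8: · MOVEQ
9: · MOVVC

VAL = 0x95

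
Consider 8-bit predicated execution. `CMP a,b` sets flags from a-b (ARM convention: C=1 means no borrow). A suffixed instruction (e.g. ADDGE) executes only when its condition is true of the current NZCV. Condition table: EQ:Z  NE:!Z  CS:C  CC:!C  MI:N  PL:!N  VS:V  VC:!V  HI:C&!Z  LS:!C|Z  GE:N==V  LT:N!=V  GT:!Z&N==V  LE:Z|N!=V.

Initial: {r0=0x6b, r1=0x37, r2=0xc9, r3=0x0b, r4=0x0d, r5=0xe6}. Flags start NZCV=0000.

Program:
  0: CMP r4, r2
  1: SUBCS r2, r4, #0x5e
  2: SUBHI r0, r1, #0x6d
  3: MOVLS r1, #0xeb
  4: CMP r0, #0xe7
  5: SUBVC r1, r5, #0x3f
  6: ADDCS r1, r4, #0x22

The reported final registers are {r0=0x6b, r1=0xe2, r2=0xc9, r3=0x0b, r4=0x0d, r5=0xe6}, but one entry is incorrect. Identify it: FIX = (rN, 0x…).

0: ✓ CMP  NZCV=0000
1: · SUBCS
2: · SUBHI
3: ✓ MOVLS  r1←0xeb
4: ✓ CMP  NZCV=1001
5: · SUBVC
6: · ADDCS

FIX = (r1, 0xeb)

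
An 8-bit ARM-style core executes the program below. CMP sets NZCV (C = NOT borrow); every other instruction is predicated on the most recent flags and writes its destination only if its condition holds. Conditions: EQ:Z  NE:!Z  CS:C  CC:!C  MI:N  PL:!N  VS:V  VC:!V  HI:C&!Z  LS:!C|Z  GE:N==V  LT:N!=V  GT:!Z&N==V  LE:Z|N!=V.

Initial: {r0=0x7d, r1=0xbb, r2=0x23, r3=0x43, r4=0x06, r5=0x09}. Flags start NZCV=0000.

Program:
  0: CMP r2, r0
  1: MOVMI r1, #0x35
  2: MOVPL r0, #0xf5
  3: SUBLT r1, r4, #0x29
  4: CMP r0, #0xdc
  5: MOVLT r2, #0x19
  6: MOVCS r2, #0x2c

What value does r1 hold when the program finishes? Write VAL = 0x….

VAL = 0xdd

0: ✓ CMP  NZCV=1000
1: ✓ MOVMI  r1←0x35
2: · MOVPL
3: ✓ SUBLT  r1←0xdd
4: ✓ CMP  NZCV=1001
5: · MOVLT
6: · MOVCS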